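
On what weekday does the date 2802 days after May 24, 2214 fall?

Thursday

First find the weekday of May 24, 2214. Doomsday rule: the anchor day for the 2200s is Friday. For year 14: 14÷12 = 1 r 2, and 2÷4 = 0, so 1+2+0 = 3.
Friday + 3 ≡ Monday — that's 2214's doomsday.
In May the doomsday date is May 9.
May 24 is 15 days after May 9; 15 mod 7 = 1, so Monday + 1 = Tuesday.
2802 mod 7 = 2, so 2802 days after a Tuesday is Tuesday + 2 = Thursday.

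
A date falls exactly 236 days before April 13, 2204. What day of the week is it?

Apr 13, 2204 is a Friday.
236 mod 7 = 5, so 236 days before a Friday is Friday − 5 = Sunday.

Sunday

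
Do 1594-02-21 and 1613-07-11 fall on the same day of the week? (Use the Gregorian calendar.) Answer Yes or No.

No

From Feb 21, 1594 to Jul 11, 1613 is 7080 days.
7080 mod 7 = 3, so they are different weekdays.
(Feb 21, 1594 is a Monday; Jul 11, 1613 is a Thursday.)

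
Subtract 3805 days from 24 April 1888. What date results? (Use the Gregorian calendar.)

−366 (one year; includes Feb 29, 1888) → Apr 24, 1887 (3439 left).
−365 (one year) → Apr 24, 1886 (3074 left).
−365 (one year) → Apr 24, 1885 (2709 left).
−365 (one year) → Apr 24, 1884 (2344 left).
−366 (one year; includes Feb 29, 1884) → Apr 24, 1883 (1978 left).
−365 (one year) → Apr 24, 1882 (1613 left).
−365 (one year) → Apr 24, 1881 (1248 left).
−365 (one year) → Apr 24, 1880 (883 left).
−366 (one year; includes Feb 29, 1880) → Apr 24, 1879 (517 left).
−365 (one year) → Apr 24, 1878 (152 left).
−24 → Mar 31, 1878 (end of Mar, 31 days; 128 left).
−31 → Feb 28, 1878 (end of Feb, 28 days; 97 left).
−28 → Jan 31, 1878 (end of Jan, 31 days; 69 left).
−31 → Dec 31, 1877 (end of Dec, 31 days; 38 left).
−31 → Nov 30, 1877 (end of Nov, 30 days; 7 left).
−7 → Nov 23, 1877.

November 23, 1877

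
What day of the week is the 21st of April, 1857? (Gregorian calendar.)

Doomsday rule: the anchor day for the 1800s is Friday. For year 57: 57÷12 = 4 r 9, and 9÷4 = 2, so 4+9+2 = 15.
Friday + 15 ≡ Saturday — that's 1857's doomsday.
In April the doomsday date is Apr 4.
Apr 21 is 17 days after Apr 4; 17 mod 7 = 3, so Saturday + 3 = Tuesday.

Tuesday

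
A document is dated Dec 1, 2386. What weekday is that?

Doomsday rule: the anchor day for the 2300s is Wednesday. For year 86: 86÷12 = 7 r 2, and 2÷4 = 0, so 7+2+0 = 9.
Wednesday + 9 ≡ Friday — that's 2386's doomsday.
In December the doomsday date is Dec 12.
Dec 1 is 11 days before Dec 12; 11 mod 7 = 4, so Friday − 4 = Monday.

Monday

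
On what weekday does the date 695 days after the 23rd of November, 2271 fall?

Saturday

First find the weekday of Nov 23, 2271. Doomsday rule: the anchor day for the 2200s is Friday. For year 71: 71÷12 = 5 r 11, and 11÷4 = 2, so 5+11+2 = 18.
Friday + 18 ≡ Tuesday — that's 2271's doomsday.
In November the doomsday date is Nov 7.
Nov 23 is 16 days after Nov 7; 16 mod 7 = 2, so Tuesday + 2 = Thursday.
695 mod 7 = 2, so 695 days after a Thursday is Thursday + 2 = Saturday.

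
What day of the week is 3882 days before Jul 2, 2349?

Tuesday

Jul 2, 2349 is a Saturday.
3882 mod 7 = 4, so 3882 days before a Saturday is Saturday − 4 = Tuesday.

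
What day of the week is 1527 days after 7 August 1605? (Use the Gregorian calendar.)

Monday

Aug 7, 1605 is a Sunday.
1527 mod 7 = 1, so 1527 days after a Sunday is Sunday + 1 = Monday.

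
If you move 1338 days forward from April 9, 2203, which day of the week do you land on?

First find the weekday of Apr 9, 2203. Doomsday rule: the anchor day for the 2200s is Friday. For year 03: 3÷12 = 0 r 3, and 3÷4 = 0, so 0+3+0 = 3.
Friday + 3 ≡ Monday — that's 2203's doomsday.
In April the doomsday date is Apr 4.
Apr 9 is 5 days after Apr 4; 5 mod 7 = 5, so Monday + 5 = Saturday.
1338 mod 7 = 1, so 1338 days after a Saturday is Saturday + 1 = Sunday.

Sunday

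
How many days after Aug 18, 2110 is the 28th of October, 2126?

5915

Aug 18, 2110 → Aug 18, 2111: 365 days.
Aug 18, 2111 → Aug 18, 2112: 366 days (Feb 29, 2112 is in that span).
Aug 18, 2112 → Aug 18, 2113: 365 days.
Aug 18, 2113 → Aug 18, 2114: 365 days.
Aug 18, 2114 → Aug 18, 2115: 365 days.
Aug 18, 2115 → Aug 18, 2116: 366 days (Feb 29, 2116 is in that span).
Aug 18, 2116 → Aug 18, 2117: 365 days.
Aug 18, 2117 → Aug 18, 2118: 365 days.
Aug 18, 2118 → Aug 18, 2119: 365 days.
Aug 18, 2119 → Aug 18, 2120: 366 days (Feb 29, 2120 is in that span).
Aug 18, 2120 → Aug 18, 2121: 365 days.
Aug 18, 2121 → Aug 18, 2122: 365 days.
Aug 18, 2122 → Aug 18, 2123: 365 days.
Aug 18, 2123 → Aug 18, 2124: 366 days (Feb 29, 2124 is in that span).
Aug 18, 2124 → Aug 18, 2125: 365 days.
Aug 18, 2125 → Aug 18, 2126: 365 days.
Aug 18, 2126 → Sep 18, 2126: 31 days (August has 31).
Sep 18, 2126 → Oct 18, 2126: 30 days (September has 30).
Oct 18, 2126 → Oct 28, 2126: 10 days.
Total: 5915 days.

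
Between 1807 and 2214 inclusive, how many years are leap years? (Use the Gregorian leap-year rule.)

99

Multiples of 4 in [1807,2214]: 102.
Of those, multiples of 100: 4 (not leap unless ÷400).
Multiples of 400: 1.
Leap years = 102 − 4 + 1 = 99.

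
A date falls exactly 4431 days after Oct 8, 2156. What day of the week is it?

Friday

First find the weekday of Oct 8, 2156. Doomsday rule: the anchor day for the 2100s is Sunday. For year 56: 56÷12 = 4 r 8, and 8÷4 = 2, so 4+8+2 = 14.
Sunday + 14 ≡ Sunday — that's 2156's doomsday.
In October the doomsday date is Oct 10.
Oct 8 is 2 days before Oct 10; 2 mod 7 = 2, so Sunday − 2 = Friday.
4431 mod 7 = 0, so 4431 days after a Friday is Friday + 0 = Friday.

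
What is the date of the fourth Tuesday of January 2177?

January 1, 2177 is a Wednesday.
The first Tuesday is therefore January 7 (6 days later).
The fourth Tuesday is 7 + 3×7 = January 28.

January 28, 2177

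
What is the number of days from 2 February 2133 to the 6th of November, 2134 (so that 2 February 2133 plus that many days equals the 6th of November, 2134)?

642

Feb 2, 2133 → Feb 2, 2134: 365 days.
Feb 2, 2134 → Mar 2, 2134: 28 days (February has 28).
Mar 2, 2134 → Apr 2, 2134: 31 days (March has 31).
Apr 2, 2134 → May 2, 2134: 30 days (April has 30).
May 2, 2134 → Jun 2, 2134: 31 days (May has 31).
Jun 2, 2134 → Jul 2, 2134: 30 days (June has 30).
Jul 2, 2134 → Aug 2, 2134: 31 days (July has 31).
Aug 2, 2134 → Sep 2, 2134: 31 days (August has 31).
Sep 2, 2134 → Oct 2, 2134: 30 days (September has 30).
Oct 2, 2134 → Nov 2, 2134: 31 days (October has 31).
Nov 2, 2134 → Nov 6, 2134: 4 days.
Total: 642 days.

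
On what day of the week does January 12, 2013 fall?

Saturday

Doomsday rule: the anchor day for the 2000s is Tuesday. For year 13: 13÷12 = 1 r 1, and 1÷4 = 0, so 1+1+0 = 2.
Tuesday + 2 ≡ Thursday — that's 2013's doomsday.
In January the doomsday date is Jan 3 (2013 is not a leap year).
Jan 12 is 9 days after Jan 3; 9 mod 7 = 2, so Thursday + 2 = Saturday.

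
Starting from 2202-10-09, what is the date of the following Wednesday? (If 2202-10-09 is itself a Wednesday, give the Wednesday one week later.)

Oct 9, 2202 is a Saturday.
From Saturday to the next Wednesday is 4 days.
Oct 9, 2202 + 4 = Oct 13, 2202.

October 13, 2202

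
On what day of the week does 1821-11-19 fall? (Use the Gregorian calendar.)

Monday

Doomsday rule: the anchor day for the 1800s is Friday. For year 21: 21÷12 = 1 r 9, and 9÷4 = 2, so 1+9+2 = 12.
Friday + 12 ≡ Wednesday — that's 1821's doomsday.
In November the doomsday date is Nov 7.
Nov 19 is 12 days after Nov 7; 12 mod 7 = 5, so Wednesday + 5 = Monday.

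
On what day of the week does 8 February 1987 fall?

Doomsday rule: the anchor day for the 1900s is Wednesday. For year 87: 87÷12 = 7 r 3, and 3÷4 = 0, so 7+3+0 = 10.
Wednesday + 10 ≡ Saturday — that's 1987's doomsday.
In February the doomsday date is Feb 28 (1987 is not a leap year).
Feb 8 is 20 days before Feb 28; 20 mod 7 = 6, so Saturday − 6 = Sunday.

Sunday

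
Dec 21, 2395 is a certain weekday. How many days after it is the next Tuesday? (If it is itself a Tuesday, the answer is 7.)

Dec 21, 2395 is a Thursday.
From Thursday to the next Tuesday is 5 days.

5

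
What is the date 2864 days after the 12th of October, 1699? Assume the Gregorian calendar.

+365 (one year) → Oct 12, 1700 (2499 left).
+365 (one year) → Oct 12, 1701 (2134 left).
+365 (one year) → Oct 12, 1702 (1769 left).
+365 (one year) → Oct 12, 1703 (1404 left).
+366 (one year; includes Feb 29, 1704) → Oct 12, 1704 (1038 left).
+365 (one year) → Oct 12, 1705 (673 left).
+365 (one year) → Oct 12, 1706 (308 left).
Oct has 31 days: +20 → Nov 1, 1706 (288 left).
Nov has 30 days: +30 → Dec 1, 1706 (258 left).
Dec has 31 days: +31 → Jan 1, 1707 (227 left).
Jan has 31 days: +31 → Feb 1, 1707 (196 left).
Feb has 28 days: +28 → Mar 1, 1707 (168 left).
Mar has 31 days: +31 → Apr 1, 1707 (137 left).
Apr has 30 days: +30 → May 1, 1707 (107 left).
May has 31 days: +31 → Jun 1, 1707 (76 left).
Jun has 30 days: +30 → Jul 1, 1707 (46 left).
Jul has 31 days: +31 → Aug 1, 1707 (15 left).
+15 → Aug 16, 1707.

August 16, 1707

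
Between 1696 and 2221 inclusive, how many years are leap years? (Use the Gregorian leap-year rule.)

Multiples of 4 in [1696,2221]: 132.
Of those, multiples of 100: 6 (not leap unless ÷400).
Multiples of 400: 1.
Leap years = 132 − 6 + 1 = 127.

127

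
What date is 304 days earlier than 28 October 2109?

December 28, 2108

−28 → Sep 30, 2109 (end of Sep, 30 days; 276 left).
−30 → Aug 31, 2109 (end of Aug, 31 days; 246 left).
−31 → Jul 31, 2109 (end of Jul, 31 days; 215 left).
−31 → Jun 30, 2109 (end of Jun, 30 days; 184 left).
−30 → May 31, 2109 (end of May, 31 days; 154 left).
−31 → Apr 30, 2109 (end of Apr, 30 days; 123 left).
−30 → Mar 31, 2109 (end of Mar, 31 days; 93 left).
−31 → Feb 28, 2109 (end of Feb, 28 days; 62 left).
−28 → Jan 31, 2109 (end of Jan, 31 days; 34 left).
−31 → Dec 31, 2108 (end of Dec, 31 days; 3 left).
−3 → Dec 28, 2108.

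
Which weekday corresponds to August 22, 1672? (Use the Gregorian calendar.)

Doomsday rule: the anchor day for the 1600s is Tuesday. For year 72: 72÷12 = 6 r 0, and 0÷4 = 0, so 6+0+0 = 6.
Tuesday + 6 ≡ Monday — that's 1672's doomsday.
In August the doomsday date is Aug 8.
Aug 22 is 14 days after Aug 8; 14 mod 7 = 0, so Monday + 0 = Monday.

Monday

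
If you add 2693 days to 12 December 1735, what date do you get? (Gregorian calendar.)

+366 (one year; includes Feb 29, 1736) → Dec 12, 1736 (2327 left).
+365 (one year) → Dec 12, 1737 (1962 left).
+365 (one year) → Dec 12, 1738 (1597 left).
+365 (one year) → Dec 12, 1739 (1232 left).
+366 (one year; includes Feb 29, 1740) → Dec 12, 1740 (866 left).
+365 (one year) → Dec 12, 1741 (501 left).
+365 (one year) → Dec 12, 1742 (136 left).
Dec has 31 days: +20 → Jan 1, 1743 (116 left).
Jan has 31 days: +31 → Feb 1, 1743 (85 left).
Feb has 28 days: +28 → Mar 1, 1743 (57 left).
Mar has 31 days: +31 → Apr 1, 1743 (26 left).
+26 → Apr 27, 1743.

April 27, 1743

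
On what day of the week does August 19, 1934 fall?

Doomsday rule: the anchor day for the 1900s is Wednesday. For year 34: 34÷12 = 2 r 10, and 10÷4 = 2, so 2+10+2 = 14.
Wednesday + 14 ≡ Wednesday — that's 1934's doomsday.
In August the doomsday date is Aug 8.
Aug 19 is 11 days after Aug 8; 11 mod 7 = 4, so Wednesday + 4 = Sunday.

Sunday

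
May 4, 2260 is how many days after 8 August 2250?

Aug 8, 2250 → Aug 8, 2251: 365 days.
Aug 8, 2251 → Aug 8, 2252: 366 days (Feb 29, 2252 is in that span).
Aug 8, 2252 → Aug 8, 2253: 365 days.
Aug 8, 2253 → Aug 8, 2254: 365 days.
Aug 8, 2254 → Aug 8, 2255: 365 days.
Aug 8, 2255 → Aug 8, 2256: 366 days (Feb 29, 2256 is in that span).
Aug 8, 2256 → Aug 8, 2257: 365 days.
Aug 8, 2257 → Aug 8, 2258: 365 days.
Aug 8, 2258 → Aug 8, 2259: 365 days.
Aug 8, 2259 → Sep 8, 2259: 31 days (August has 31).
Sep 8, 2259 → Oct 8, 2259: 30 days (September has 30).
Oct 8, 2259 → Nov 8, 2259: 31 days (October has 31).
Nov 8, 2259 → Dec 8, 2259: 30 days (November has 30).
Dec 8, 2259 → Jan 8, 2260: 31 days (December has 31).
Jan 8, 2260 → Feb 8, 2260: 31 days (January has 31).
Feb 8, 2260 → Mar 8, 2260: 29 days (February has 29).
Mar 8, 2260 → Apr 8, 2260: 31 days (March has 31).
Apr 8, 2260 → May 4, 2260: 26 days.
Total: 3557 days.

3557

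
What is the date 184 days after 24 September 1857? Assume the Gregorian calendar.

March 27, 1858

Sep has 30 days: +7 → Oct 1, 1857 (177 left).
Oct has 31 days: +31 → Nov 1, 1857 (146 left).
Nov has 30 days: +30 → Dec 1, 1857 (116 left).
Dec has 31 days: +31 → Jan 1, 1858 (85 left).
Jan has 31 days: +31 → Feb 1, 1858 (54 left).
Feb has 28 days: +28 → Mar 1, 1858 (26 left).
+26 → Mar 27, 1858.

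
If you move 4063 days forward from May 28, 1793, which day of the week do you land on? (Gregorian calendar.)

Friday

First find the weekday of May 28, 1793. Doomsday rule: the anchor day for the 1700s is Sunday. For year 93: 93÷12 = 7 r 9, and 9÷4 = 2, so 7+9+2 = 18.
Sunday + 18 ≡ Thursday — that's 1793's doomsday.
In May the doomsday date is May 9.
May 28 is 19 days after May 9; 19 mod 7 = 5, so Thursday + 5 = Tuesday.
4063 mod 7 = 3, so 4063 days after a Tuesday is Tuesday + 3 = Friday.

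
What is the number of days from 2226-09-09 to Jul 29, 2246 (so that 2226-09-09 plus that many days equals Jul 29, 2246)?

Sep 9, 2226 → Sep 9, 2227: 365 days.
Sep 9, 2227 → Sep 9, 2228: 366 days (Feb 29, 2228 is in that span).
Sep 9, 2228 → Sep 9, 2229: 365 days.
Sep 9, 2229 → Sep 9, 2230: 365 days.
Sep 9, 2230 → Sep 9, 2231: 365 days.
Sep 9, 2231 → Sep 9, 2232: 366 days (Feb 29, 2232 is in that span).
Sep 9, 2232 → Sep 9, 2233: 365 days.
Sep 9, 2233 → Sep 9, 2234: 365 days.
Sep 9, 2234 → Sep 9, 2235: 365 days.
Sep 9, 2235 → Sep 9, 2236: 366 days (Feb 29, 2236 is in that span).
Sep 9, 2236 → Sep 9, 2237: 365 days.
Sep 9, 2237 → Sep 9, 2238: 365 days.
Sep 9, 2238 → Sep 9, 2239: 365 days.
Sep 9, 2239 → Sep 9, 2240: 366 days (Feb 29, 2240 is in that span).
Sep 9, 2240 → Sep 9, 2241: 365 days.
Sep 9, 2241 → Sep 9, 2242: 365 days.
Sep 9, 2242 → Sep 9, 2243: 365 days.
Sep 9, 2243 → Sep 9, 2244: 366 days (Feb 29, 2244 is in that span).
Sep 9, 2244 → Sep 9, 2245: 365 days.
Sep 9, 2245 → Oct 9, 2245: 30 days (September has 30).
Oct 9, 2245 → Nov 9, 2245: 31 days (October has 31).
Nov 9, 2245 → Dec 9, 2245: 30 days (November has 30).
Dec 9, 2245 → Jan 9, 2246: 31 days (December has 31).
Jan 9, 2246 → Feb 9, 2246: 31 days (January has 31).
Feb 9, 2246 → Mar 9, 2246: 28 days (February has 28).
Mar 9, 2246 → Apr 9, 2246: 31 days (March has 31).
Apr 9, 2246 → May 9, 2246: 30 days (April has 30).
May 9, 2246 → Jun 9, 2246: 31 days (May has 31).
Jun 9, 2246 → Jul 9, 2246: 30 days (June has 30).
Jul 9, 2246 → Jul 29, 2246: 20 days.
Total: 7263 days.

7263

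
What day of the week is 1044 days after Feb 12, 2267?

Wednesday

First find the weekday of Feb 12, 2267. Doomsday rule: the anchor day for the 2200s is Friday. For year 67: 67÷12 = 5 r 7, and 7÷4 = 1, so 5+7+1 = 13.
Friday + 13 ≡ Thursday — that's 2267's doomsday.
In February the doomsday date is Feb 28 (2267 is not a leap year).
Feb 12 is 16 days before Feb 28; 16 mod 7 = 2, so Thursday − 2 = Tuesday.
1044 mod 7 = 1, so 1044 days after a Tuesday is Tuesday + 1 = Wednesday.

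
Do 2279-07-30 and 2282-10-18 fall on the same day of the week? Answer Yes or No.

Yes

From Jul 30, 2279 to Oct 18, 2282 is 1176 days.
1176 mod 7 = 0, so they are the same weekday.
(Jul 30, 2279 is a Wednesday; Oct 18, 2282 is a Wednesday.)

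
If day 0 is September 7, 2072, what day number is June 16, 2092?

Sep 7, 2072 → Sep 7, 2073: 365 days.
Sep 7, 2073 → Sep 7, 2074: 365 days.
Sep 7, 2074 → Sep 7, 2075: 365 days.
Sep 7, 2075 → Sep 7, 2076: 366 days (Feb 29, 2076 is in that span).
Sep 7, 2076 → Sep 7, 2077: 365 days.
Sep 7, 2077 → Sep 7, 2078: 365 days.
Sep 7, 2078 → Sep 7, 2079: 365 days.
Sep 7, 2079 → Sep 7, 2080: 366 days (Feb 29, 2080 is in that span).
Sep 7, 2080 → Sep 7, 2081: 365 days.
Sep 7, 2081 → Sep 7, 2082: 365 days.
Sep 7, 2082 → Sep 7, 2083: 365 days.
Sep 7, 2083 → Sep 7, 2084: 366 days (Feb 29, 2084 is in that span).
Sep 7, 2084 → Sep 7, 2085: 365 days.
Sep 7, 2085 → Sep 7, 2086: 365 days.
Sep 7, 2086 → Sep 7, 2087: 365 days.
Sep 7, 2087 → Sep 7, 2088: 366 days (Feb 29, 2088 is in that span).
Sep 7, 2088 → Sep 7, 2089: 365 days.
Sep 7, 2089 → Sep 7, 2090: 365 days.
Sep 7, 2090 → Sep 7, 2091: 365 days.
Sep 7, 2091 → Oct 7, 2091: 30 days (September has 30).
Oct 7, 2091 → Nov 7, 2091: 31 days (October has 31).
Nov 7, 2091 → Dec 7, 2091: 30 days (November has 30).
Dec 7, 2091 → Jan 7, 2092: 31 days (December has 31).
Jan 7, 2092 → Feb 7, 2092: 31 days (January has 31).
Feb 7, 2092 → Mar 7, 2092: 29 days (February has 29).
Mar 7, 2092 → Apr 7, 2092: 31 days (March has 31).
Apr 7, 2092 → May 7, 2092: 30 days (April has 30).
May 7, 2092 → Jun 7, 2092: 31 days (May has 31).
Jun 7, 2092 → Jun 16, 2092: 9 days.
Total: 7222 days.

7222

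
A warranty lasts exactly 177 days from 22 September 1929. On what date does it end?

March 18, 1930

Sep has 30 days: +9 → Oct 1, 1929 (168 left).
Oct has 31 days: +31 → Nov 1, 1929 (137 left).
Nov has 30 days: +30 → Dec 1, 1929 (107 left).
Dec has 31 days: +31 → Jan 1, 1930 (76 left).
Jan has 31 days: +31 → Feb 1, 1930 (45 left).
Feb has 28 days: +28 → Mar 1, 1930 (17 left).
+17 → Mar 18, 1930.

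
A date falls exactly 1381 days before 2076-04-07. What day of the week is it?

Apr 7, 2076 is a Tuesday.
1381 mod 7 = 2, so 1381 days before a Tuesday is Tuesday − 2 = Sunday.

Sunday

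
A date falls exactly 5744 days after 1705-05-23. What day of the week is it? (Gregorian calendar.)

Wednesday

May 23, 1705 is a Saturday.
5744 mod 7 = 4, so 5744 days after a Saturday is Saturday + 4 = Wednesday.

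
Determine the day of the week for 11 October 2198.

January 1, 2198 is a Monday.
Jan 1, 2198 → Feb 1, 2198: 31 days (January has 31).
Feb 1, 2198 → Mar 1, 2198: 28 days (February has 28).
Mar 1, 2198 → Apr 1, 2198: 31 days (March has 31).
Apr 1, 2198 → May 1, 2198: 30 days (April has 30).
May 1, 2198 → Jun 1, 2198: 31 days (May has 31).
Jun 1, 2198 → Jul 1, 2198: 30 days (June has 30).
Jul 1, 2198 → Aug 1, 2198: 31 days (July has 31).
Aug 1, 2198 → Sep 1, 2198: 31 days (August has 31).
Sep 1, 2198 → Oct 1, 2198: 30 days (September has 30).
Oct 1, 2198 → Oct 11, 2198: 10 days.
Total: 283 days.
283 mod 7 = 3, so Monday + 3 = Thursday.

Thursday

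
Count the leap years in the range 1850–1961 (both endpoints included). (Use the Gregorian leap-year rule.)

Multiples of 4 in [1850,1961]: 28.
Of those, multiples of 100: 1 (not leap unless ÷400).
Multiples of 400: 0.
Leap years = 28 − 1 + 0 = 27.

27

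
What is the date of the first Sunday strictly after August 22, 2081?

Aug 22, 2081 is a Friday.
From Friday to the next Sunday is 2 days.
Aug 22, 2081 + 2 = Aug 24, 2081.

August 24, 2081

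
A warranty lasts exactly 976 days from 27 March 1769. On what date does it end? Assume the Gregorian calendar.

November 28, 1771

+365 (one year) → Mar 27, 1770 (611 left).
+365 (one year) → Mar 27, 1771 (246 left).
Mar has 31 days: +5 → Apr 1, 1771 (241 left).
Apr has 30 days: +30 → May 1, 1771 (211 left).
May has 31 days: +31 → Jun 1, 1771 (180 left).
Jun has 30 days: +30 → Jul 1, 1771 (150 left).
Jul has 31 days: +31 → Aug 1, 1771 (119 left).
Aug has 31 days: +31 → Sep 1, 1771 (88 left).
Sep has 30 days: +30 → Oct 1, 1771 (58 left).
Oct has 31 days: +31 → Nov 1, 1771 (27 left).
+27 → Nov 28, 1771.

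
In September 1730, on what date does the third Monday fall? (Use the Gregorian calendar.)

September 1, 1730 is a Friday.
The first Monday is therefore September 4 (3 days later).
The third Monday is 4 + 2×7 = September 18.

September 18, 1730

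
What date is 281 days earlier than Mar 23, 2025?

−23 → Feb 28, 2025 (end of Feb, 28 days; 258 left).
−28 → Jan 31, 2025 (end of Jan, 31 days; 230 left).
−31 → Dec 31, 2024 (end of Dec, 31 days; 199 left).
−31 → Nov 30, 2024 (end of Nov, 30 days; 168 left).
−30 → Oct 31, 2024 (end of Oct, 31 days; 138 left).
−31 → Sep 30, 2024 (end of Sep, 30 days; 107 left).
−30 → Aug 31, 2024 (end of Aug, 31 days; 77 left).
−31 → Jul 31, 2024 (end of Jul, 31 days; 46 left).
−31 → Jun 30, 2024 (end of Jun, 30 days; 15 left).
−15 → Jun 15, 2024.

June 15, 2024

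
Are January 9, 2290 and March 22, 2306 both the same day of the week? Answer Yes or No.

Yes

From Jan 9, 2290 to Mar 22, 2306 is 5915 days.
5915 mod 7 = 0, so they are the same weekday.
(Jan 9, 2290 is a Thursday; Mar 22, 2306 is a Thursday.)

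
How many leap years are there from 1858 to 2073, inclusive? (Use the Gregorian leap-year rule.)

Multiples of 4 in [1858,2073]: 54.
Of those, multiples of 100: 2 (not leap unless ÷400).
Multiples of 400: 1.
Leap years = 54 − 2 + 1 = 53.

53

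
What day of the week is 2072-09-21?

January 1, 2072 is a Friday.
Jan 1, 2072 → Feb 1, 2072: 31 days (January has 31).
Feb 1, 2072 → Mar 1, 2072: 29 days (February has 29).
Mar 1, 2072 → Apr 1, 2072: 31 days (March has 31).
Apr 1, 2072 → May 1, 2072: 30 days (April has 30).
May 1, 2072 → Jun 1, 2072: 31 days (May has 31).
Jun 1, 2072 → Jul 1, 2072: 30 days (June has 30).
Jul 1, 2072 → Aug 1, 2072: 31 days (July has 31).
Aug 1, 2072 → Sep 1, 2072: 31 days (August has 31).
Sep 1, 2072 → Sep 21, 2072: 20 days.
Total: 264 days.
264 mod 7 = 5, so Friday + 5 = Wednesday.

Wednesday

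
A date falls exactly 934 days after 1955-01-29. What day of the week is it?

Tuesday

Jan 29, 1955 is a Saturday.
934 mod 7 = 3, so 934 days after a Saturday is Saturday + 3 = Tuesday.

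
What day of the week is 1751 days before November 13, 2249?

Monday

Nov 13, 2249 is a Tuesday.
1751 mod 7 = 1, so 1751 days before a Tuesday is Tuesday − 1 = Monday.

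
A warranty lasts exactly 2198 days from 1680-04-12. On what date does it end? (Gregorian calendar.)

+365 (one year) → Apr 12, 1681 (1833 left).
+365 (one year) → Apr 12, 1682 (1468 left).
+365 (one year) → Apr 12, 1683 (1103 left).
+366 (one year; includes Feb 29, 1684) → Apr 12, 1684 (737 left).
+365 (one year) → Apr 12, 1685 (372 left).
Apr has 30 days: +19 → May 1, 1685 (353 left).
May has 31 days: +31 → Jun 1, 1685 (322 left).
Jun has 30 days: +30 → Jul 1, 1685 (292 left).
Jul has 31 days: +31 → Aug 1, 1685 (261 left).
Aug has 31 days: +31 → Sep 1, 1685 (230 left).
Sep has 30 days: +30 → Oct 1, 1685 (200 left).
Oct has 31 days: +31 → Nov 1, 1685 (169 left).
Nov has 30 days: +30 → Dec 1, 1685 (139 left).
Dec has 31 days: +31 → Jan 1, 1686 (108 left).
Jan has 31 days: +31 → Feb 1, 1686 (77 left).
Feb has 28 days: +28 → Mar 1, 1686 (49 left).
Mar has 31 days: +31 → Apr 1, 1686 (18 left).
+18 → Apr 19, 1686.

April 19, 1686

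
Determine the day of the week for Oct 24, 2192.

Wednesday

Doomsday rule: the anchor day for the 2100s is Sunday. For year 92: 92÷12 = 7 r 8, and 8÷4 = 2, so 7+8+2 = 17.
Sunday + 17 ≡ Wednesday — that's 2192's doomsday.
In October the doomsday date is Oct 10.
Oct 24 is 14 days after Oct 10; 14 mod 7 = 0, so Wednesday + 0 = Wednesday.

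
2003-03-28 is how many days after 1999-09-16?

1289

Sep 16, 1999 → Sep 16, 2000: 366 days (Feb 29, 2000 is in that span).
Sep 16, 2000 → Sep 16, 2001: 365 days.
Sep 16, 2001 → Sep 16, 2002: 365 days.
Sep 16, 2002 → Oct 16, 2002: 30 days (September has 30).
Oct 16, 2002 → Nov 16, 2002: 31 days (October has 31).
Nov 16, 2002 → Dec 16, 2002: 30 days (November has 30).
Dec 16, 2002 → Jan 16, 2003: 31 days (December has 31).
Jan 16, 2003 → Feb 16, 2003: 31 days (January has 31).
Feb 16, 2003 → Mar 16, 2003: 28 days (February has 28).
Mar 16, 2003 → Mar 28, 2003: 12 days.
Total: 1289 days.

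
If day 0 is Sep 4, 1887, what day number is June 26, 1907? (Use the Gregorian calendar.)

Sep 4, 1887 → Sep 4, 1888: 366 days (Feb 29, 1888 is in that span).
Sep 4, 1888 → Sep 4, 1889: 365 days.
Sep 4, 1889 → Sep 4, 1890: 365 days.
Sep 4, 1890 → Sep 4, 1891: 365 days.
Sep 4, 1891 → Sep 4, 1892: 366 days (Feb 29, 1892 is in that span).
Sep 4, 1892 → Sep 4, 1893: 365 days.
Sep 4, 1893 → Sep 4, 1894: 365 days.
Sep 4, 1894 → Sep 4, 1895: 365 days.
Sep 4, 1895 → Sep 4, 1896: 366 days (Feb 29, 1896 is in that span).
Sep 4, 1896 → Sep 4, 1897: 365 days.
Sep 4, 1897 → Sep 4, 1898: 365 days.
Sep 4, 1898 → Sep 4, 1899: 365 days.
Sep 4, 1899 → Sep 4, 1900: 365 days.
Sep 4, 1900 → Sep 4, 1901: 365 days.
Sep 4, 1901 → Sep 4, 1902: 365 days.
Sep 4, 1902 → Sep 4, 1903: 365 days.
Sep 4, 1903 → Sep 4, 1904: 366 days (Feb 29, 1904 is in that span).
Sep 4, 1904 → Sep 4, 1905: 365 days.
Sep 4, 1905 → Sep 4, 1906: 365 days.
Sep 4, 1906 → Oct 4, 1906: 30 days (September has 30).
Oct 4, 1906 → Nov 4, 1906: 31 days (October has 31).
Nov 4, 1906 → Dec 4, 1906: 30 days (November has 30).
Dec 4, 1906 → Jan 4, 1907: 31 days (December has 31).
Jan 4, 1907 → Feb 4, 1907: 31 days (January has 31).
Feb 4, 1907 → Mar 4, 1907: 28 days (February has 28).
Mar 4, 1907 → Apr 4, 1907: 31 days (March has 31).
Apr 4, 1907 → May 4, 1907: 30 days (April has 30).
May 4, 1907 → Jun 4, 1907: 31 days (May has 31).
Jun 4, 1907 → Jun 26, 1907: 22 days.
Total: 7234 days.

7234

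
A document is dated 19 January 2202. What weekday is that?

Doomsday rule: the anchor day for the 2200s is Friday. For year 02: 2÷12 = 0 r 2, and 2÷4 = 0, so 0+2+0 = 2.
Friday + 2 ≡ Sunday — that's 2202's doomsday.
In January the doomsday date is Jan 3 (2202 is not a leap year).
Jan 19 is 16 days after Jan 3; 16 mod 7 = 2, so Sunday + 2 = Tuesday.

Tuesday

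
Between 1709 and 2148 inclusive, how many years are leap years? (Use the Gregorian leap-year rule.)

107

Multiples of 4 in [1709,2148]: 110.
Of those, multiples of 100: 4 (not leap unless ÷400).
Multiples of 400: 1.
Leap years = 110 − 4 + 1 = 107.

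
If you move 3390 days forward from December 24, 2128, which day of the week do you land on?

Sunday

First find the weekday of Dec 24, 2128. Doomsday rule: the anchor day for the 2100s is Sunday. For year 28: 28÷12 = 2 r 4, and 4÷4 = 1, so 2+4+1 = 7.
Sunday + 7 ≡ Sunday — that's 2128's doomsday.
In December the doomsday date is Dec 12.
Dec 24 is 12 days after Dec 12; 12 mod 7 = 5, so Sunday + 5 = Friday.
3390 mod 7 = 2, so 3390 days after a Friday is Friday + 2 = Sunday.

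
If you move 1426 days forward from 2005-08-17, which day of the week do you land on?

Aug 17, 2005 is a Wednesday.
1426 mod 7 = 5, so 1426 days after a Wednesday is Wednesday + 5 = Monday.

Monday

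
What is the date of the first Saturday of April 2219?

April 1, 2219 is a Thursday.
The first Saturday is therefore April 3 (2 days later).

April 3, 2219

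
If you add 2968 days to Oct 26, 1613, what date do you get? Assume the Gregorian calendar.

+365 (one year) → Oct 26, 1614 (2603 left).
+365 (one year) → Oct 26, 1615 (2238 left).
+366 (one year; includes Feb 29, 1616) → Oct 26, 1616 (1872 left).
+365 (one year) → Oct 26, 1617 (1507 left).
+365 (one year) → Oct 26, 1618 (1142 left).
+365 (one year) → Oct 26, 1619 (777 left).
+366 (one year; includes Feb 29, 1620) → Oct 26, 1620 (411 left).
+365 (one year) → Oct 26, 1621 (46 left).
Oct has 31 days: +6 → Nov 1, 1621 (40 left).
Nov has 30 days: +30 → Dec 1, 1621 (10 left).
+10 → Dec 11, 1621.

December 11, 1621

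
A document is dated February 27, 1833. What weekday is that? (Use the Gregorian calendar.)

Wednesday

Doomsday rule: the anchor day for the 1800s is Friday. For year 33: 33÷12 = 2 r 9, and 9÷4 = 2, so 2+9+2 = 13.
Friday + 13 ≡ Thursday — that's 1833's doomsday.
In February the doomsday date is Feb 28 (1833 is not a leap year).
Feb 27 is 1 day before Feb 28; 1 mod 7 = 1, so Thursday − 1 = Wednesday.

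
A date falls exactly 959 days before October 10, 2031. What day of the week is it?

Friday

Oct 10, 2031 is a Friday.
959 mod 7 = 0, so 959 days before a Friday is Friday − 0 = Friday.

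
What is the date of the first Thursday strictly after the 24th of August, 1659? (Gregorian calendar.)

Aug 24, 1659 is a Sunday.
From Sunday to the next Thursday is 4 days.
Aug 24, 1659 + 4 = Aug 28, 1659.

August 28, 1659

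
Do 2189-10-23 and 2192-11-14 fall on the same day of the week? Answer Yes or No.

No

From Oct 23, 2189 to Nov 14, 2192 is 1118 days.
1118 mod 7 = 5, so they are different weekdays.
(Oct 23, 2189 is a Friday; Nov 14, 2192 is a Wednesday.)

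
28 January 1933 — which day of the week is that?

Saturday

Doomsday rule: the anchor day for the 1900s is Wednesday. For year 33: 33÷12 = 2 r 9, and 9÷4 = 2, so 2+9+2 = 13.
Wednesday + 13 ≡ Tuesday — that's 1933's doomsday.
In January the doomsday date is Jan 3 (1933 is not a leap year).
Jan 28 is 25 days after Jan 3; 25 mod 7 = 4, so Tuesday + 4 = Saturday.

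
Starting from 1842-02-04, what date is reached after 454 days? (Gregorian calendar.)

+365 (one year) → Feb 4, 1843 (89 left).
Feb has 28 days: +25 → Mar 1, 1843 (64 left).
Mar has 31 days: +31 → Apr 1, 1843 (33 left).
Apr has 30 days: +30 → May 1, 1843 (3 left).
+3 → May 4, 1843.

May 4, 1843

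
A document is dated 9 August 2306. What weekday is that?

Thursday

Doomsday rule: the anchor day for the 2300s is Wednesday. For year 06: 6÷12 = 0 r 6, and 6÷4 = 1, so 0+6+1 = 7.
Wednesday + 7 ≡ Wednesday — that's 2306's doomsday.
In August the doomsday date is Aug 8.
Aug 9 is 1 day after Aug 8; 1 mod 7 = 1, so Wednesday + 1 = Thursday.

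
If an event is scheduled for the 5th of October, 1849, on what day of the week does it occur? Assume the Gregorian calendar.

Doomsday rule: the anchor day for the 1800s is Friday. For year 49: 49÷12 = 4 r 1, and 1÷4 = 0, so 4+1+0 = 5.
Friday + 5 ≡ Wednesday — that's 1849's doomsday.
In October the doomsday date is Oct 10.
Oct 5 is 5 days before Oct 10; 5 mod 7 = 5, so Wednesday − 5 = Friday.

Friday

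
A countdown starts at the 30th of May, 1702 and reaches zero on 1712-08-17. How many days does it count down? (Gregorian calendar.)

May 30, 1702 → May 30, 1703: 365 days.
May 30, 1703 → May 30, 1704: 366 days (Feb 29, 1704 is in that span).
May 30, 1704 → May 30, 1705: 365 days.
May 30, 1705 → May 30, 1706: 365 days.
May 30, 1706 → May 30, 1707: 365 days.
May 30, 1707 → May 30, 1708: 366 days (Feb 29, 1708 is in that span).
May 30, 1708 → May 30, 1709: 365 days.
May 30, 1709 → May 30, 1710: 365 days.
May 30, 1710 → May 30, 1711: 365 days.
May 30, 1711 → May 30, 1712: 366 days (Feb 29, 1712 is in that span).
May 30, 1712 → Jun 30, 1712: 31 days (May has 31).
Jun 30, 1712 → Jul 30, 1712: 30 days (June has 30).
Jul 30, 1712 → Aug 17, 1712: 18 days.
Total: 3732 days.

3732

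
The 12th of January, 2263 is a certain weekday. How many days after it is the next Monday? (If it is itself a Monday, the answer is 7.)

Jan 12, 2263 is a Monday.
From Monday to the next Monday is 7 days.

7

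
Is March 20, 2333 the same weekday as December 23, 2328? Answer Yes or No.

From Dec 23, 2328 to Mar 20, 2333 is 1548 days.
1548 mod 7 = 1, so they are different weekdays.
(Dec 23, 2328 is a Sunday; Mar 20, 2333 is a Monday.)

No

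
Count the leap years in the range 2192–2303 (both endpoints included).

Multiples of 4 in [2192,2303]: 28.
Of those, multiples of 100: 2 (not leap unless ÷400).
Multiples of 400: 0.
Leap years = 28 − 2 + 0 = 26.

26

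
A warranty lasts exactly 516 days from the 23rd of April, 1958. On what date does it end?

+365 (one year) → Apr 23, 1959 (151 left).
Apr has 30 days: +8 → May 1, 1959 (143 left).
May has 31 days: +31 → Jun 1, 1959 (112 left).
Jun has 30 days: +30 → Jul 1, 1959 (82 left).
Jul has 31 days: +31 → Aug 1, 1959 (51 left).
Aug has 31 days: +31 → Sep 1, 1959 (20 left).
+20 → Sep 21, 1959.

September 21, 1959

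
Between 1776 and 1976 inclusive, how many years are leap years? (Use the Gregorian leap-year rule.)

Multiples of 4 in [1776,1976]: 51.
Of those, multiples of 100: 2 (not leap unless ÷400).
Multiples of 400: 0.
Leap years = 51 − 2 + 0 = 49.

49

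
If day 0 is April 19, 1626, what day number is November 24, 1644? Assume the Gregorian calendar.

Apr 19, 1626 → Apr 19, 1627: 365 days.
Apr 19, 1627 → Apr 19, 1628: 366 days (Feb 29, 1628 is in that span).
Apr 19, 1628 → Apr 19, 1629: 365 days.
Apr 19, 1629 → Apr 19, 1630: 365 days.
Apr 19, 1630 → Apr 19, 1631: 365 days.
Apr 19, 1631 → Apr 19, 1632: 366 days (Feb 29, 1632 is in that span).
Apr 19, 1632 → Apr 19, 1633: 365 days.
Apr 19, 1633 → Apr 19, 1634: 365 days.
Apr 19, 1634 → Apr 19, 1635: 365 days.
Apr 19, 1635 → Apr 19, 1636: 366 days (Feb 29, 1636 is in that span).
Apr 19, 1636 → Apr 19, 1637: 365 days.
Apr 19, 1637 → Apr 19, 1638: 365 days.
Apr 19, 1638 → Apr 19, 1639: 365 days.
Apr 19, 1639 → Apr 19, 1640: 366 days (Feb 29, 1640 is in that span).
Apr 19, 1640 → Apr 19, 1641: 365 days.
Apr 19, 1641 → Apr 19, 1642: 365 days.
Apr 19, 1642 → Apr 19, 1643: 365 days.
Apr 19, 1643 → Apr 19, 1644: 366 days (Feb 29, 1644 is in that span).
Apr 19, 1644 → May 19, 1644: 30 days (April has 30).
May 19, 1644 → Jun 19, 1644: 31 days (May has 31).
Jun 19, 1644 → Jul 19, 1644: 30 days (June has 30).
Jul 19, 1644 → Aug 19, 1644: 31 days (July has 31).
Aug 19, 1644 → Sep 19, 1644: 31 days (August has 31).
Sep 19, 1644 → Oct 19, 1644: 30 days (September has 30).
Oct 19, 1644 → Nov 19, 1644: 31 days (October has 31).
Nov 19, 1644 → Nov 24, 1644: 5 days.
Total: 6794 days.

6794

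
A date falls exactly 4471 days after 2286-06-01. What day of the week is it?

First find the weekday of Jun 1, 2286. Doomsday rule: the anchor day for the 2200s is Friday. For year 86: 86÷12 = 7 r 2, and 2÷4 = 0, so 7+2+0 = 9.
Friday + 9 ≡ Sunday — that's 2286's doomsday.
In June the doomsday date is Jun 6.
Jun 1 is 5 days before Jun 6; 5 mod 7 = 5, so Sunday − 5 = Tuesday.
4471 mod 7 = 5, so 4471 days after a Tuesday is Tuesday + 5 = Sunday.

Sunday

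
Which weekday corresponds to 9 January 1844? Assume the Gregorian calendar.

Tuesday

Doomsday rule: the anchor day for the 1800s is Friday. For year 44: 44÷12 = 3 r 8, and 8÷4 = 2, so 3+8+2 = 13.
Friday + 13 ≡ Thursday — that's 1844's doomsday.
In January the doomsday date is Jan 4 (1844 is a leap year (divisible by 4)).
Jan 9 is 5 days after Jan 4; 5 mod 7 = 5, so Thursday + 5 = Tuesday.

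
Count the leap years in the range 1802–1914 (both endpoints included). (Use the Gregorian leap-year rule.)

27

Multiples of 4 in [1802,1914]: 28.
Of those, multiples of 100: 1 (not leap unless ÷400).
Multiples of 400: 0.
Leap years = 28 − 1 + 0 = 27.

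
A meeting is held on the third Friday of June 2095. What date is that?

June 1, 2095 is a Wednesday.
The first Friday is therefore June 3 (2 days later).
The third Friday is 3 + 2×7 = June 17.

June 17, 2095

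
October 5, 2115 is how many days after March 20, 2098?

Mar 20, 2098 → Mar 20, 2099: 365 days.
Mar 20, 2099 → Mar 20, 2100: 365 days.
Mar 20, 2100 → Mar 20, 2101: 365 days.
Mar 20, 2101 → Mar 20, 2102: 365 days.
Mar 20, 2102 → Mar 20, 2103: 365 days.
Mar 20, 2103 → Mar 20, 2104: 366 days (Feb 29, 2104 is in that span).
Mar 20, 2104 → Mar 20, 2105: 365 days.
Mar 20, 2105 → Mar 20, 2106: 365 days.
Mar 20, 2106 → Mar 20, 2107: 365 days.
Mar 20, 2107 → Mar 20, 2108: 366 days (Feb 29, 2108 is in that span).
Mar 20, 2108 → Mar 20, 2109: 365 days.
Mar 20, 2109 → Mar 20, 2110: 365 days.
Mar 20, 2110 → Mar 20, 2111: 365 days.
Mar 20, 2111 → Mar 20, 2112: 366 days (Feb 29, 2112 is in that span).
Mar 20, 2112 → Mar 20, 2113: 365 days.
Mar 20, 2113 → Mar 20, 2114: 365 days.
Mar 20, 2114 → Mar 20, 2115: 365 days.
Mar 20, 2115 → Apr 20, 2115: 31 days (March has 31).
Apr 20, 2115 → May 20, 2115: 30 days (April has 30).
May 20, 2115 → Jun 20, 2115: 31 days (May has 31).
Jun 20, 2115 → Jul 20, 2115: 30 days (June has 30).
Jul 20, 2115 → Aug 20, 2115: 31 days (July has 31).
Aug 20, 2115 → Sep 20, 2115: 31 days (August has 31).
Sep 20, 2115 → Oct 5, 2115: 15 days.
Total: 6407 days.

6407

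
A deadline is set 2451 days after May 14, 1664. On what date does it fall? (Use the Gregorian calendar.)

+365 (one year) → May 14, 1665 (2086 left).
+365 (one year) → May 14, 1666 (1721 left).
+365 (one year) → May 14, 1667 (1356 left).
+366 (one year; includes Feb 29, 1668) → May 14, 1668 (990 left).
+365 (one year) → May 14, 1669 (625 left).
+365 (one year) → May 14, 1670 (260 left).
May has 31 days: +18 → Jun 1, 1670 (242 left).
Jun has 30 days: +30 → Jul 1, 1670 (212 left).
Jul has 31 days: +31 → Aug 1, 1670 (181 left).
Aug has 31 days: +31 → Sep 1, 1670 (150 left).
Sep has 30 days: +30 → Oct 1, 1670 (120 left).
Oct has 31 days: +31 → Nov 1, 1670 (89 left).
Nov has 30 days: +30 → Dec 1, 1670 (59 left).
Dec has 31 days: +31 → Jan 1, 1671 (28 left).
+28 → Jan 29, 1671.

January 29, 1671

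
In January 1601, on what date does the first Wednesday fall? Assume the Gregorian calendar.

January 3, 1601

January 1, 1601 is a Monday.
The first Wednesday is therefore January 3 (2 days later).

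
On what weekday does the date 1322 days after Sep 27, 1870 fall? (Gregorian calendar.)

Monday

First find the weekday of Sep 27, 1870. Doomsday rule: the anchor day for the 1800s is Friday. For year 70: 70÷12 = 5 r 10, and 10÷4 = 2, so 5+10+2 = 17.
Friday + 17 ≡ Monday — that's 1870's doomsday.
In September the doomsday date is Sep 5.
Sep 27 is 22 days after Sep 5; 22 mod 7 = 1, so Monday + 1 = Tuesday.
1322 mod 7 = 6, so 1322 days after a Tuesday is Tuesday + 6 = Monday.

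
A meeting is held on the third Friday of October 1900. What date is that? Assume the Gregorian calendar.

October 1, 1900 is a Monday.
The first Friday is therefore October 5 (4 days later).
The third Friday is 5 + 2×7 = October 19.

October 19, 1900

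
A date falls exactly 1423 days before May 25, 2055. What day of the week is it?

May 25, 2055 is a Tuesday.
1423 mod 7 = 2, so 1423 days before a Tuesday is Tuesday − 2 = Sunday.

Sunday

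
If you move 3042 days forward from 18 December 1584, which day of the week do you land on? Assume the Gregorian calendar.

Saturday

First find the weekday of Dec 18, 1584. Doomsday rule: the anchor day for the 1500s is Wednesday. For year 84: 84÷12 = 7 r 0, and 0÷4 = 0, so 7+0+0 = 7.
Wednesday + 7 ≡ Wednesday — that's 1584's doomsday.
In December the doomsday date is Dec 12.
Dec 18 is 6 days after Dec 12; 6 mod 7 = 6, so Wednesday + 6 = Tuesday.
3042 mod 7 = 4, so 3042 days after a Tuesday is Tuesday + 4 = Saturday.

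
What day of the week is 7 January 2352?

Monday

Doomsday rule: the anchor day for the 2300s is Wednesday. For year 52: 52÷12 = 4 r 4, and 4÷4 = 1, so 4+4+1 = 9.
Wednesday + 9 ≡ Friday — that's 2352's doomsday.
In January the doomsday date is Jan 4 (2352 is a leap year (divisible by 4)).
Jan 7 is 3 days after Jan 4; 3 mod 7 = 3, so Friday + 3 = Monday.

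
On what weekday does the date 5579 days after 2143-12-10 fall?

Tuesday

Dec 10, 2143 is a Tuesday.
5579 mod 7 = 0, so 5579 days after a Tuesday is Tuesday + 0 = Tuesday.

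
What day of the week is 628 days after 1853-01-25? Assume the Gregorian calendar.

First find the weekday of Jan 25, 1853. Doomsday rule: the anchor day for the 1800s is Friday. For year 53: 53÷12 = 4 r 5, and 5÷4 = 1, so 4+5+1 = 10.
Friday + 10 ≡ Monday — that's 1853's doomsday.
In January the doomsday date is Jan 3 (1853 is not a leap year).
Jan 25 is 22 days after Jan 3; 22 mod 7 = 1, so Monday + 1 = Tuesday.
628 mod 7 = 5, so 628 days after a Tuesday is Tuesday + 5 = Sunday.

Sunday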